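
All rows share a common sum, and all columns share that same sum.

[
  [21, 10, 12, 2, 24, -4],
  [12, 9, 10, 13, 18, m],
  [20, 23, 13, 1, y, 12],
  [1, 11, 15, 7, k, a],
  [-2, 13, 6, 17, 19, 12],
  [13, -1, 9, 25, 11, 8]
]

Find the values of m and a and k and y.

m = 3, a = 34, k = -3, y = -4

Rows 1 and 5 both sum to 65, so that's the common total.
Row 3: 20 + 23 + 13 + 1 + 12 = 69, so its missing entry is 65 − 69 = -4.
Column 5: 24 + 18 − 4 + 19 + 11 = 68, so its missing entry is 65 − 68 = -3.
Row 4: 1 + 11 + 15 + 7 − 3 = 31, so its missing entry is 65 − 31 = 34.
Row 2: 12 + 9 + 10 + 13 + 18 = 62, so its missing entry is 65 − 62 = 3.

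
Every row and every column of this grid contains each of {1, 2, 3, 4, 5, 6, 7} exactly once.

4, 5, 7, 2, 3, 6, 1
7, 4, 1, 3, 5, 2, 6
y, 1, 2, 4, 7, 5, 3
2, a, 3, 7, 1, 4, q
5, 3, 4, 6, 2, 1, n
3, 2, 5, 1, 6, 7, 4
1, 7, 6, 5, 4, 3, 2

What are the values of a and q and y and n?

At (row 4, col 2): column 2 already has {1, 2, 3, 4, 5, 7}, so the value is 6.
Cell (5,7): row 5 already has {1, 2, 3, 4, 5, 6} → 7.
Cell (3,1): row 3 already has {1, 2, 3, 4, 5, 7} → 6.
Cell (4,7): row 4 already has {1, 2, 3, 4, 6, 7} → 5.

a = 6, q = 5, y = 6, n = 7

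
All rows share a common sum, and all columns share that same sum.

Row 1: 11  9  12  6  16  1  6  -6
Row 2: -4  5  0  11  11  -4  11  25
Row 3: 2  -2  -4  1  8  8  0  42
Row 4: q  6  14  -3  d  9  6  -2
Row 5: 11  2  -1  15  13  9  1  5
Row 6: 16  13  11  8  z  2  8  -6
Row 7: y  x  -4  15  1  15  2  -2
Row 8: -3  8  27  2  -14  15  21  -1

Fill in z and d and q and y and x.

z = 3, d = 17, q = 8, y = 14, x = 14

Rows 1 and 2 both sum to 55, so that's the common total.
Column 2: 9 + 5 − 2 + 6 + 2 + 13 + 8 = 41, so its missing entry is 55 − 41 = 14.
Row 6: 16 + 13 + 11 + 8 + 2 + 8 − 6 = 52, so its missing entry is 55 − 52 = 3.
Column 5: 16 + 11 + 8 + 13 + 3 + 1 − 14 = 38, so its missing entry is 55 − 38 = 17.
Row 4: 6 + 14 − 3 + 17 + 9 + 6 − 2 = 47, so its missing entry is 55 − 47 = 8.
Row 7: 14 − 4 + 15 + 1 + 15 + 2 − 2 = 41, so its missing entry is 55 − 41 = 14.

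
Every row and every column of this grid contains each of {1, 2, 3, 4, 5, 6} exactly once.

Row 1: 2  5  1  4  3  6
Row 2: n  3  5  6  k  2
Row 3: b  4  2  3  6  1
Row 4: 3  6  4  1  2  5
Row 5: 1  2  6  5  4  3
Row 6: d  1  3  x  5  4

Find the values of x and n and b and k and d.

At (row 6, col 4): column 4 already has {1, 3, 4, 5, 6}, so the value is 2.
Cell (3,1): row 3 already has {1, 2, 3, 4, 6} → 5.
At (row 2, col 5): column 5 already has {2, 3, 4, 5, 6}, so the value is 1.
Cell (6,1): row 6 already has {1, 2, 3, 4, 5} → 6.
Cell (2,1): row 2 already has {1, 2, 3, 5, 6} → 4.

x = 2, n = 4, b = 5, k = 1, d = 6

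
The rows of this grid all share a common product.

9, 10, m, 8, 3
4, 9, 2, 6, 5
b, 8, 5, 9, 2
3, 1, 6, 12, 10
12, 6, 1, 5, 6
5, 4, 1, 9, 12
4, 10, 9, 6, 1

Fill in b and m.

b = 3, m = 1

Rows 2 and 7 each multiply to 2160, so every row has product 2160.
Row 3: 8×5×9×2 = 720, so the missing entry is 2160 ÷ 720 = 3.
Row 1: 9×10×8×3 = 2160, so the missing entry is 2160 ÷ 2160 = 1.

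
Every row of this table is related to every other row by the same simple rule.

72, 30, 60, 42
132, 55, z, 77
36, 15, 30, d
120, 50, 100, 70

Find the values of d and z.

d = 21, z = 110

Each row is a constant multiple of every other row — this is a multiplication table with the headers hidden.
Row 3 is 15/30 = 1/2 times row 1, so its entry in column 4 is 42 × 1/2 = 21.
Row 2 is 55/30 = 11/6 times row 1, so its entry in column 3 is 60 × 11/6 = 110.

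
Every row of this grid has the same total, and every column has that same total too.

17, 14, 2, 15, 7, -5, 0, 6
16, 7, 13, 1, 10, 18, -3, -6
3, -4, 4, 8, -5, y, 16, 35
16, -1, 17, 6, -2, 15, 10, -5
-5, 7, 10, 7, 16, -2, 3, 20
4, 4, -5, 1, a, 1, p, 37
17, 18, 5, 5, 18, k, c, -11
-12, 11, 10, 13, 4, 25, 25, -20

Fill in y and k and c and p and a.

Rows 1 and 2 both sum to 56, so that's the common total.
The known cells in column 5 total 48, leaving 56 − 48 = 8 for the blank.
The known cells in row 6 total 50, leaving 56 − 50 = 6 for the blank.
The known cells in column 7 total 57, leaving 56 − 57 = -1 for the blank.
The known cells in row 7 total 51, leaving 56 − 51 = 5 for the blank.
The known cells in row 3 total 57, leaving 56 − 57 = -1 for the blank.

y = -1, k = 5, c = -1, p = 6, a = 8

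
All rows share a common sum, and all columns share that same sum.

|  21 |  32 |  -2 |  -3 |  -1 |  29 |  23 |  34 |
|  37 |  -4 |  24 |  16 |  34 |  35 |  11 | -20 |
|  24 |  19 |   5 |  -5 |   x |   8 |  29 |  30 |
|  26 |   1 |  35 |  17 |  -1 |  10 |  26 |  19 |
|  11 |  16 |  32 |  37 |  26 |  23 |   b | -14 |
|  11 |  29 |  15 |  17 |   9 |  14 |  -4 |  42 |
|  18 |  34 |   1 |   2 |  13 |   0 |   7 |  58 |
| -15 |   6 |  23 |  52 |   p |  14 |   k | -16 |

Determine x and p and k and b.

Rows 1 and 2 both sum to 133, so that's the common total.
Row 5: 11 + 16 + 32 + 37 + 26 + 23 − 14 = 131, so its missing entry is 133 − 131 = 2.
Row 3: 24 + 19 + 5 − 5 + 8 + 29 + 30 = 110, so its missing entry is 133 − 110 = 23.
Column 5: -1 + 34 + 23 − 1 + 26 + 9 + 13 = 103, so its missing entry is 133 − 103 = 30.
Row 8: -15 + 6 + 23 + 52 + 30 + 14 − 16 = 94, so its missing entry is 133 − 94 = 39.

x = 23, p = 30, k = 39, b = 2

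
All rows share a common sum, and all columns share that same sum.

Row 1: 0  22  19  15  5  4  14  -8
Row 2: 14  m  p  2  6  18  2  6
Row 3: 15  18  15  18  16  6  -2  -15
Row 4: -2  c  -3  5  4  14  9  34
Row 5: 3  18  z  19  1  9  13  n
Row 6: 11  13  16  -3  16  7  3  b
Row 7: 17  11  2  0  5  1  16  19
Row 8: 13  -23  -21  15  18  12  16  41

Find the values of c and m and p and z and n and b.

Rows 1 and 3 both sum to 71, so that's the common total.
The known cells in row 4 total 61, leaving 71 − 61 = 10 for the blank.
The known cells in column 2 total 69, leaving 71 − 69 = 2 for the blank.
The known cells in row 2 total 50, leaving 71 − 50 = 21 for the blank.
The known cells in column 3 total 49, leaving 71 − 49 = 22 for the blank.
The known cells in row 6 total 63, leaving 71 − 63 = 8 for the blank.
The known cells in row 5 total 85, leaving 71 − 85 = -14 for the blank.

c = 10, m = 2, p = 21, z = 22, n = -14, b = 8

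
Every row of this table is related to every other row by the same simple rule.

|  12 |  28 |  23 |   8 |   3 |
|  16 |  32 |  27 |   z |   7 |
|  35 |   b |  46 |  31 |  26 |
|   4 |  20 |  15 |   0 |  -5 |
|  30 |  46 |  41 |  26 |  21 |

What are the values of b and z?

b = 51, z = 12

The difference between any two rows is the same in every column — this is an addition table with the headers hidden.
Row 3 minus row 1 is 46 − 23 = 23, so its entry in column 2 is 28 + 23 = 51.
Row 2 minus row 1 is 27 − 23 = 4, so its entry in column 4 is 8 + 4 = 12.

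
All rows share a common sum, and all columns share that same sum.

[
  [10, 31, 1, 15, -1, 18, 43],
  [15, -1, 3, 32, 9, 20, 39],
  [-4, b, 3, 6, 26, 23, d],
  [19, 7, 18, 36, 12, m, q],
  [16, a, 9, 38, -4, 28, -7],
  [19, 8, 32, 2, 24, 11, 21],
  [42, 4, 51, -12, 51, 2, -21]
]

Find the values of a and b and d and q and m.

a = 37, b = 31, d = 32, q = 10, m = 15

Rows 1 and 2 both sum to 117, so that's the common total.
The known cells in row 5 total 80, leaving 117 − 80 = 37 for the blank.
The known cells in column 2 total 86, leaving 117 − 86 = 31 for the blank.
The known cells in row 3 total 85, leaving 117 − 85 = 32 for the blank.
The known cells in column 7 total 107, leaving 117 − 107 = 10 for the blank.
The known cells in row 4 total 102, leaving 117 − 102 = 15 for the blank.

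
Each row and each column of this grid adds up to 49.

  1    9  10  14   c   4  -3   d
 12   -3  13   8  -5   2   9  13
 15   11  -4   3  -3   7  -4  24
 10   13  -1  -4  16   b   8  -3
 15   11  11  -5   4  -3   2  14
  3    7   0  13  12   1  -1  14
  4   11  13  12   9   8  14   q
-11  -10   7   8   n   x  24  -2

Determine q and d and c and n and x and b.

The known cells in row 7 total 71, leaving 49 − 71 = -22 for the blank.
The known cells in column 8 total 38, leaving 49 − 38 = 11 for the blank.
The known cells in row 1 total 46, leaving 49 − 46 = 3 for the blank.
The known cells in column 5 total 36, leaving 49 − 36 = 13 for the blank.
The known cells in row 8 total 29, leaving 49 − 29 = 20 for the blank.
The known cells in row 4 total 39, leaving 49 − 39 = 10 for the blank.

q = -22, d = 11, c = 3, n = 13, x = 20, b = 10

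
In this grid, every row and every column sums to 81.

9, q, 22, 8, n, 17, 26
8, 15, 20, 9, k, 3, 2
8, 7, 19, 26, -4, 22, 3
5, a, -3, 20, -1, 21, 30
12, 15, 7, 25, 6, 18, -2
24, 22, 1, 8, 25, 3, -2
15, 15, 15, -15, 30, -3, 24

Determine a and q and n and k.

a = 9, q = -2, n = 1, k = 24

Row 4 has 5 − 3 + 20 − 1 + 21 + 30 = 72; the blank must be 81 − 72 = 9.
Row 2 has 8 + 15 + 20 + 9 + 3 + 2 = 57; the blank must be 81 − 57 = 24.
Column 5 has 24 − 4 − 1 + 6 + 25 + 30 = 80; the blank must be 81 − 80 = 1.
Row 1 has 9 + 22 + 8 + 1 + 17 + 26 = 83; the blank must be 81 − 83 = -2.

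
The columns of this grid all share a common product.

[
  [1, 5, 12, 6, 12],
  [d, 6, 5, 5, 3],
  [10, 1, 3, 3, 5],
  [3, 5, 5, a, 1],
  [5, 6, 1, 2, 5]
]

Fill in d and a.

d = 6, a = 5

Columns 2 and 3 each multiply to 900, so every column has product 900.
Column 1: 1×10×3×5 = 150, so the missing entry is 900 ÷ 150 = 6.
Column 4: 6×5×3×2 = 180, so the missing entry is 900 ÷ 180 = 5.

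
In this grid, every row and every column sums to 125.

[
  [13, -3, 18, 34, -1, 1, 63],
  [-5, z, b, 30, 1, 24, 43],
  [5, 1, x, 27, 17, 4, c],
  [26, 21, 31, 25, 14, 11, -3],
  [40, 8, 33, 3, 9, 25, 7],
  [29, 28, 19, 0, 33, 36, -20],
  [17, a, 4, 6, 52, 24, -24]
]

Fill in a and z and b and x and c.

a = 46, z = 24, b = 8, x = 12, c = 59

Row 7: 17 + 4 + 6 + 52 + 24 − 24 = 79, so its missing entry is 125 − 79 = 46.
Column 2: -3 + 1 + 21 + 8 + 28 + 46 = 101, so its missing entry is 125 − 101 = 24.
Row 2: -5 + 24 + 30 + 1 + 24 + 43 = 117, so its missing entry is 125 − 117 = 8.
Column 7: 63 + 43 − 3 + 7 − 20 − 24 = 66, so its missing entry is 125 − 66 = 59.
Row 3: 5 + 1 + 27 + 17 + 4 + 59 = 113, so its missing entry is 125 − 113 = 12.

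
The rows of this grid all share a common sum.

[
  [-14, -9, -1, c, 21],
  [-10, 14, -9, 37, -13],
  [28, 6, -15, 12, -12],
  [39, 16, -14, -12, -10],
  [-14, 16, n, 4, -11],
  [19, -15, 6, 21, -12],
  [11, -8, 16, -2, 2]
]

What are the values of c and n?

Row 2 sums to 19 and so does row 6; that's the common total.
In row 1 the known cells total -3, leaving 19 − (-3) = 22.
In row 5 the known cells total -5, leaving 19 − (-5) = 24.

c = 22, n = 24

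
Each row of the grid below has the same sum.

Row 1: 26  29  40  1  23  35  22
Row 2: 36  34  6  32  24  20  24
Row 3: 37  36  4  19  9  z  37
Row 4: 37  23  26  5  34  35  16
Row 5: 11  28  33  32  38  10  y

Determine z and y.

z = 34, y = 24

Row 1 sums to 176 and so does row 2; that's the common total.
In row 3 the known cells total 142, leaving 176 − 142 = 34.
In row 5 the known cells total 152, leaving 176 − 152 = 24.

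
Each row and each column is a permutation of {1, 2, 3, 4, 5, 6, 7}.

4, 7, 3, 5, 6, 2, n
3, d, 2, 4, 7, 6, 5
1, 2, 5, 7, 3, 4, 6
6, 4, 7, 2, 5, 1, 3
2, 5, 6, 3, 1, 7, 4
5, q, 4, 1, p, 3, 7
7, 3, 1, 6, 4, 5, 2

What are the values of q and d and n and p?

At (row 2, col 2): row 2 already has {2, 3, 4, 5, 6, 7}, so the value is 1.
At (row 6, col 5): column 5 already has {1, 3, 4, 5, 6, 7}, so the value is 2.
Cell (6,2): row 6 already has {1, 2, 3, 4, 5, 7} → 6.
Cell (1,7): row 1 already has {2, 3, 4, 5, 6, 7} → 1.

q = 6, d = 1, n = 1, p = 2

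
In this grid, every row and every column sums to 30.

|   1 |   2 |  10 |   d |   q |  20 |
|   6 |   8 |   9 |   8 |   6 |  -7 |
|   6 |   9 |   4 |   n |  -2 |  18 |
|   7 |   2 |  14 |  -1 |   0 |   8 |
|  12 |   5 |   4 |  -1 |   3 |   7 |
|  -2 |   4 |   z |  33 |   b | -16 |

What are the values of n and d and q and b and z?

Row 3 has 6 + 9 + 4 − 2 + 18 = 35; the blank must be 30 − 35 = -5.
Column 4 has 8 − 5 − 1 − 1 + 33 = 34; the blank must be 30 − 34 = -4.
Row 1 has 1 + 2 + 10 − 4 + 20 = 29; the blank must be 30 − 29 = 1.
Column 5 has 1 + 6 − 2 + 0 + 3 = 8; the blank must be 30 − 8 = 22.
Row 6 has -2 + 4 + 33 + 22 − 16 = 41; the blank must be 30 − 41 = -11.

n = -5, d = -4, q = 1, b = 22, z = -11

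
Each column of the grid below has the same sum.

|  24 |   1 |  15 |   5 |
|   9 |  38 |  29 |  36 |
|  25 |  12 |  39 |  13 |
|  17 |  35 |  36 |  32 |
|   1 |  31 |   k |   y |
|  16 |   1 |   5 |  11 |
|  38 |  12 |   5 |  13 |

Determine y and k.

y = 20, k = 1

The complete columns each total 130.
Column 4 is missing 130 − 110 = 20 (since 5 + 36 + 13 + 32 + 11 + 13 = 110).
Column 3 is missing 130 − 129 = 1 (since 15 + 29 + 39 + 36 + 5 + 5 = 129).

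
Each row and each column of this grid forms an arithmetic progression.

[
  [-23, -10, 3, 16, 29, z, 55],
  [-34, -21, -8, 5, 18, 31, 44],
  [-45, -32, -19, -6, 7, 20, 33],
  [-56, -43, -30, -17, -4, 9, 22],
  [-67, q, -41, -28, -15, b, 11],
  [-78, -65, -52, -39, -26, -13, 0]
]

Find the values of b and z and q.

Along each row the entries change by 13 per step; down each column they change by -11.
Row 5: from -67 at column 1, stepping by 13 to column 6 gives -2.
Row 1: from -23 at column 1, stepping by 13 to column 6 gives 42.
Row 5: from -67 at column 1, stepping by 13 to column 2 gives -54.

b = -2, z = 42, q = -54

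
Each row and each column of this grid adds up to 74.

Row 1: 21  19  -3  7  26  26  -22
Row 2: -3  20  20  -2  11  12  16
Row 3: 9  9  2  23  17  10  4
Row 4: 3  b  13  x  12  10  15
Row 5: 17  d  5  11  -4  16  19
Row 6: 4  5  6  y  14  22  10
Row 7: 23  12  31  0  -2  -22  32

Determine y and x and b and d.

Row 6: 4 + 5 + 6 + 14 + 22 + 10 = 61, so its missing entry is 74 − 61 = 13.
Column 4: 7 − 2 + 23 + 11 + 13 + 0 = 52, so its missing entry is 74 − 52 = 22.
Row 5: 17 + 5 + 11 − 4 + 16 + 19 = 64, so its missing entry is 74 − 64 = 10.
Row 4: 3 + 13 + 22 + 12 + 10 + 15 = 75, so its missing entry is 74 − 75 = -1.

y = 13, x = 22, b = -1, d = 10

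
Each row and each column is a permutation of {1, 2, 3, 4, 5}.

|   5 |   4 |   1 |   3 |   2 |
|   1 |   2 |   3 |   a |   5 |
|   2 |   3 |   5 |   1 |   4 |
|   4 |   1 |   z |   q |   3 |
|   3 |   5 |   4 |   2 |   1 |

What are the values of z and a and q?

For row 4, column 3: column 3 already has {1, 3, 4, 5}; that leaves 2.
For row 4, column 4: row 4 already has {1, 2, 3, 4}; that leaves 5.
At (row 2, col 4): row 2 already has {1, 2, 3, 5}, so the value is 4.

z = 2, a = 4, q = 5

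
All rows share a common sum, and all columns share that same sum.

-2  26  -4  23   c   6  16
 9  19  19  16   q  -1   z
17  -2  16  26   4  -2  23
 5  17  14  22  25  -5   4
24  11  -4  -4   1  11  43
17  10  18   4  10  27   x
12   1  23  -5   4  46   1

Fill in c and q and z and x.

c = 17, q = 21, z = -1, x = -4

Rows 3 and 4 both sum to 82, so that's the common total.
The known cells in row 1 total 65, leaving 82 − 65 = 17 for the blank.
The known cells in row 6 total 86, leaving 82 − 86 = -4 for the blank.
The known cells in column 7 total 83, leaving 82 − 83 = -1 for the blank.
The known cells in row 2 total 61, leaving 82 − 61 = 21 for the blank.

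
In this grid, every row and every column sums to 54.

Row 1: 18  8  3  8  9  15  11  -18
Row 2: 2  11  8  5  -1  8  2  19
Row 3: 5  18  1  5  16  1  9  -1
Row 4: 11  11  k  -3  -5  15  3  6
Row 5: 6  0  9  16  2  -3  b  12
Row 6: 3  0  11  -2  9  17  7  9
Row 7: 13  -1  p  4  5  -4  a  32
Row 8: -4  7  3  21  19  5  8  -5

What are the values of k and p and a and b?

k = 16, p = 3, a = 2, b = 12

Row 4 has 11 + 11 − 3 − 5 + 15 + 3 + 6 = 38; the blank must be 54 − 38 = 16.
Row 5 has 6 + 0 + 9 + 16 + 2 − 3 + 12 = 42; the blank must be 54 − 42 = 12.
Column 7 has 11 + 2 + 9 + 3 + 12 + 7 + 8 = 52; the blank must be 54 − 52 = 2.
Row 7 has 13 − 1 + 4 + 5 − 4 + 2 + 32 = 51; the blank must be 54 − 51 = 3.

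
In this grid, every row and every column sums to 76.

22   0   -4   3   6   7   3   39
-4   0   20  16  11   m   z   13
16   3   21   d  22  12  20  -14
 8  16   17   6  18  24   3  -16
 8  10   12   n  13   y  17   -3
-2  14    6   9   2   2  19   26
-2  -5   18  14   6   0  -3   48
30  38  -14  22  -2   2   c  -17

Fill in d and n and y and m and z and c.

d = -4, n = 10, y = 9, m = 20, z = 0, c = 17

Row 3: 16 + 3 + 21 + 22 + 12 + 20 − 14 = 80, so its missing entry is 76 − 80 = -4.
Column 4: 3 + 16 − 4 + 6 + 9 + 14 + 22 = 66, so its missing entry is 76 − 66 = 10.
Row 5: 8 + 10 + 12 + 10 + 13 + 17 − 3 = 67, so its missing entry is 76 − 67 = 9.
Column 6: 7 + 12 + 24 + 9 + 2 + 0 + 2 = 56, so its missing entry is 76 − 56 = 20.
Row 8: 30 + 38 − 14 + 22 − 2 + 2 − 17 = 59, so its missing entry is 76 − 59 = 17.
Row 2: -4 + 0 + 20 + 16 + 11 + 20 + 13 = 76, so its missing entry is 76 − 76 = 0.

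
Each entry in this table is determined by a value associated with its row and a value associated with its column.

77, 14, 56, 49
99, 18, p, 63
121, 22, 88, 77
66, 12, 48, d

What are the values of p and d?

p = 72, d = 42

Each row is a constant multiple of every other row — this is a multiplication table with the headers hidden.
Row 2 is 18/14 = 9/7 times row 1, so its entry in column 3 is 56 × 9/7 = 72.
Row 4 is 12/14 = 6/7 times row 1, so its entry in column 4 is 49 × 6/7 = 42.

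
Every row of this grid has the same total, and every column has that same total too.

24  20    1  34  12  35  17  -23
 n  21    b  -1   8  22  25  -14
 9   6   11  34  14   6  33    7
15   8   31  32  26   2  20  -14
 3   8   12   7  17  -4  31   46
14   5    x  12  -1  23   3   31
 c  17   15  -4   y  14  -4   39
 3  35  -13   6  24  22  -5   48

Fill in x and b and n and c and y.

x = 33, b = 30, n = 29, c = 23, y = 20

Rows 1 and 3 both sum to 120, so that's the common total.
Column 5: 12 + 8 + 14 + 26 + 17 − 1 + 24 = 100, so its missing entry is 120 − 100 = 20.
Row 7: 17 + 15 − 4 + 20 + 14 − 4 + 39 = 97, so its missing entry is 120 − 97 = 23.
Column 1: 24 + 9 + 15 + 3 + 14 + 23 + 3 = 91, so its missing entry is 120 − 91 = 29.
Row 2: 29 + 21 − 1 + 8 + 22 + 25 − 14 = 90, so its missing entry is 120 − 90 = 30.
Row 6: 14 + 5 + 12 − 1 + 23 + 3 + 31 = 87, so its missing entry is 120 − 87 = 33.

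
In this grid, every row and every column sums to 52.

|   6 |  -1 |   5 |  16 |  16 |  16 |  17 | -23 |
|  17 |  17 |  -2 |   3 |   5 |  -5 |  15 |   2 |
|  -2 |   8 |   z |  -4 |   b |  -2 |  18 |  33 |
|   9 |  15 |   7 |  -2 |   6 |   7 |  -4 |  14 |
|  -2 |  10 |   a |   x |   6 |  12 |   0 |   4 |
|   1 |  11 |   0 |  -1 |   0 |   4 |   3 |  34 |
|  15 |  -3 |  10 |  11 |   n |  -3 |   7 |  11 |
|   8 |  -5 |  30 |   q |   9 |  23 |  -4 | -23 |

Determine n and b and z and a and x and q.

n = 4, b = 6, z = -5, a = 7, x = 15, q = 14

Row 7: 15 − 3 + 10 + 11 − 3 + 7 + 11 = 48, so its missing entry is 52 − 48 = 4.
Column 5: 16 + 5 + 6 + 6 + 0 + 4 + 9 = 46, so its missing entry is 52 − 46 = 6.
Row 8: 8 − 5 + 30 + 9 + 23 − 4 − 23 = 38, so its missing entry is 52 − 38 = 14.
Column 4: 16 + 3 − 4 − 2 − 1 + 11 + 14 = 37, so its missing entry is 52 − 37 = 15.
Row 5: -2 + 10 + 15 + 6 + 12 + 0 + 4 = 45, so its missing entry is 52 − 45 = 7.
Row 3: -2 + 8 − 4 + 6 − 2 + 18 + 33 = 57, so its missing entry is 52 − 57 = -5.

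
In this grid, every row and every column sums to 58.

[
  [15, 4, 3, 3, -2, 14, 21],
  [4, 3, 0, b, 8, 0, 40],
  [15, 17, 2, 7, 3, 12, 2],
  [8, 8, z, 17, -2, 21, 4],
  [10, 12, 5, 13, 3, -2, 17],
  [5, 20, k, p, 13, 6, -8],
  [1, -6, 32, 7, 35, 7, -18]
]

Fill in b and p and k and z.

b = 3, p = 8, k = 14, z = 2

Row 4: 8 + 8 + 17 − 2 + 21 + 4 = 56, so its missing entry is 58 − 56 = 2.
Row 2: 4 + 3 + 0 + 8 + 0 + 40 = 55, so its missing entry is 58 − 55 = 3.
Column 4: 3 + 3 + 7 + 17 + 13 + 7 = 50, so its missing entry is 58 − 50 = 8.
Row 6: 5 + 20 + 8 + 13 + 6 − 8 = 44, so its missing entry is 58 − 44 = 14.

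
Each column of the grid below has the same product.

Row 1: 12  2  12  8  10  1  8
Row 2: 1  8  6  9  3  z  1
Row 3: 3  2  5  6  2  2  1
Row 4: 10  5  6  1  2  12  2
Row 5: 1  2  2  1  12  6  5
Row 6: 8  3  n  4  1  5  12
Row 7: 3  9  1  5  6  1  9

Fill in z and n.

z = 12, n = 2

Columns 1 and 4 each multiply to 8640, so every column has product 8640.
Column 6: 1×2×12×6×5×1 = 720, so the missing entry is 8640 ÷ 720 = 12.
Column 3: 12×6×5×6×2×1 = 4320, so the missing entry is 8640 ÷ 4320 = 2.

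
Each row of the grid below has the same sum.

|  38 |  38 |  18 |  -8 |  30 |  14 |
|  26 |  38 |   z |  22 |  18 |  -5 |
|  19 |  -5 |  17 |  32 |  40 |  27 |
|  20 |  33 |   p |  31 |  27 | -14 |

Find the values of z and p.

z = 31, p = 33

Rows 1 and 3 both add up to 130, so every row sums to 130.
Row 2: 26 + 38 + 22 + 18 − 5 = 99, so the missing entry is 130 − 99 = 31.
Row 4: 20 + 33 + 31 + 27 − 14 = 97, so the missing entry is 130 − 97 = 33.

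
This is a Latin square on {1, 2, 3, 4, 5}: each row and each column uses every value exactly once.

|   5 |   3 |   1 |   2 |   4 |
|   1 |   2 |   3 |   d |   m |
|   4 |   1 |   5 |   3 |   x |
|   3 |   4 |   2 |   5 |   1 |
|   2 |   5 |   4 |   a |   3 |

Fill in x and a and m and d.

x = 2, a = 1, m = 5, d = 4

For row 3, column 5: row 3 already has {1, 3, 4, 5}; that leaves 2.
At (row 2, col 5): column 5 already has {1, 2, 3, 4}, so the value is 5.
For row 2, column 4: row 2 already has {1, 2, 3, 5}; that leaves 4.
For row 5, column 4: row 5 already has {2, 3, 4, 5}; that leaves 1.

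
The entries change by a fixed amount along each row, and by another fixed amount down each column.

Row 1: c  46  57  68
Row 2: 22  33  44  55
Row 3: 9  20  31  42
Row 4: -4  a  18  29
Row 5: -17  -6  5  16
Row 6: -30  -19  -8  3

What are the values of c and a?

Along each row the entries change by 11 per step; down each column they change by -13.
Row 1: from 46 at column 2, stepping by 11 to column 1 gives 35.
Row 4: from -4 at column 1, stepping by 11 to column 2 gives 7.

c = 35, a = 7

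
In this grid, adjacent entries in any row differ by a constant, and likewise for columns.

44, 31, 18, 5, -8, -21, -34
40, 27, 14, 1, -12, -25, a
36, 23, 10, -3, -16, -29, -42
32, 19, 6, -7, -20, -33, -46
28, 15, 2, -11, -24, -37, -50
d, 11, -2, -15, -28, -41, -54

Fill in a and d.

Along each row the entries change by -13 per step; down each column they change by -4.
Row 2: from 40 at column 1, stepping by -13 to column 7 gives -38.
Row 6: from 11 at column 2, stepping by -13 to column 1 gives 24.

a = -38, d = 24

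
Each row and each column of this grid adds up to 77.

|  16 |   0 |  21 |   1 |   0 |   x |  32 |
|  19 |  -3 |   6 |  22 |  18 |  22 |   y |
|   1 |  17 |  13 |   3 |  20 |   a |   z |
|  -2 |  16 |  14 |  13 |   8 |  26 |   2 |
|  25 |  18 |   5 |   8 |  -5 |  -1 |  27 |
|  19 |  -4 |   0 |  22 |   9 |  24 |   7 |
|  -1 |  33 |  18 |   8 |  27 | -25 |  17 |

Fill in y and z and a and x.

y = -7, z = -1, a = 24, x = 7

The known cells in row 2 total 84, leaving 77 − 84 = -7 for the blank.
The known cells in column 7 total 78, leaving 77 − 78 = -1 for the blank.
The known cells in row 3 total 53, leaving 77 − 53 = 24 for the blank.
The known cells in row 1 total 70, leaving 77 − 70 = 7 for the blank.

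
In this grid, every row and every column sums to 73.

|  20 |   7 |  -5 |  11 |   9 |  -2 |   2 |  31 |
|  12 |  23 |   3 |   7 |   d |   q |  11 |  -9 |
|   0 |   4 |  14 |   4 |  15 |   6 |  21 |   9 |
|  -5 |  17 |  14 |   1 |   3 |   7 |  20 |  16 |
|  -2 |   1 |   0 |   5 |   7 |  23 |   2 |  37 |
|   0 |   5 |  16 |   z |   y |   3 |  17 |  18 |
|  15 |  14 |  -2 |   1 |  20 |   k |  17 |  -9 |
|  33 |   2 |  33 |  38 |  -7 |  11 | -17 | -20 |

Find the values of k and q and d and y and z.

Row 7 has 15 + 14 − 2 + 1 + 20 + 17 − 9 = 56; the blank must be 73 − 56 = 17.
Column 6 has -2 + 6 + 7 + 23 + 3 + 17 + 11 = 65; the blank must be 73 − 65 = 8.
Row 2 has 12 + 23 + 3 + 7 + 8 + 11 − 9 = 55; the blank must be 73 − 55 = 18.
Column 5 has 9 + 18 + 15 + 3 + 7 + 20 − 7 = 65; the blank must be 73 − 65 = 8.
Row 6 has 0 + 5 + 16 + 8 + 3 + 17 + 18 = 67; the blank must be 73 − 67 = 6.

k = 17, q = 8, d = 18, y = 8, z = 6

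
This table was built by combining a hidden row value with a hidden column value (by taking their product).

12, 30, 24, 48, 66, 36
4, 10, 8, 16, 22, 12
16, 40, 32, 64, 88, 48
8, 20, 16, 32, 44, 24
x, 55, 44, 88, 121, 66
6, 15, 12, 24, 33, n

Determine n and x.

n = 18, x = 22

Each row is a constant multiple of every other row — this is a multiplication table with the headers hidden.
Row 6 is 24/48 = 1/2 times row 1, so its entry in column 6 is 36 × 1/2 = 18.
Row 5 is 88/48 = 11/6 times row 1, so its entry in column 1 is 12 × 11/6 = 22.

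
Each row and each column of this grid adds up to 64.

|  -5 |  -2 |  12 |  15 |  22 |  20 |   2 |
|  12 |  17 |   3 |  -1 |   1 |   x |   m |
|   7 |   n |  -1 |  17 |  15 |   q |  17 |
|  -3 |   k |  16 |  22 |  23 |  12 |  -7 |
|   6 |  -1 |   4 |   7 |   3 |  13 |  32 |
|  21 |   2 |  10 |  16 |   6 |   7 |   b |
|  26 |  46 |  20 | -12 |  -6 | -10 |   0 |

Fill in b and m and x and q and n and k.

b = 2, m = 18, x = 14, q = 8, n = 1, k = 1

Row 4 has -3 + 16 + 22 + 23 + 12 − 7 = 63; the blank must be 64 − 63 = 1.
Column 2 has -2 + 17 + 1 − 1 + 2 + 46 = 63; the blank must be 64 − 63 = 1.
Row 6 has 21 + 2 + 10 + 16 + 6 + 7 = 62; the blank must be 64 − 62 = 2.
Column 7 has 2 + 17 − 7 + 32 + 2 + 0 = 46; the blank must be 64 − 46 = 18.
Row 2 has 12 + 17 + 3 − 1 + 1 + 18 = 50; the blank must be 64 − 50 = 14.
Row 3 has 7 + 1 − 1 + 17 + 15 + 17 = 56; the blank must be 64 − 56 = 8.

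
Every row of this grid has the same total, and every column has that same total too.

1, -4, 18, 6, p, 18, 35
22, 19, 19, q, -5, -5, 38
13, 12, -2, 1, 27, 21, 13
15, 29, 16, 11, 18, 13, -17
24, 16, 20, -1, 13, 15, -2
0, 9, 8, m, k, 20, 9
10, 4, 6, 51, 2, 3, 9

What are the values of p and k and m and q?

Rows 3 and 4 both sum to 85, so that's the common total.
Row 2: 22 + 19 + 19 − 5 − 5 + 38 = 88, so its missing entry is 85 − 88 = -3.
Column 4: 6 − 3 + 1 + 11 − 1 + 51 = 65, so its missing entry is 85 − 65 = 20.
Row 6: 0 + 9 + 8 + 20 + 20 + 9 = 66, so its missing entry is 85 − 66 = 19.
Row 1: 1 − 4 + 18 + 6 + 18 + 35 = 74, so its missing entry is 85 − 74 = 11.

p = 11, k = 19, m = 20, q = -3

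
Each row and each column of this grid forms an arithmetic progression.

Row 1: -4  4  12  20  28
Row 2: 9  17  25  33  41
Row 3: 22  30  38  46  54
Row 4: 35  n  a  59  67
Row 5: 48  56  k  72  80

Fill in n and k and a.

Along each row the entries change by 8 per step; down each column they change by 13.
Row 4: from 35 at column 1, stepping by 8 to column 2 gives 43.
Row 5: from 48 at column 1, stepping by 8 to column 3 gives 64.
Row 4: from 35 at column 1, stepping by 8 to column 3 gives 51.

n = 43, k = 64, a = 51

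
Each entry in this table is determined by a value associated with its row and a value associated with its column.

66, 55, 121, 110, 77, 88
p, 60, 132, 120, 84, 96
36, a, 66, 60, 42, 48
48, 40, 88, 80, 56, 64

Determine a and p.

a = 30, p = 72

Each row is a constant multiple of every other row — this is a multiplication table with the headers hidden.
Row 3 is 60/110 = 6/11 times row 1, so its entry in column 2 is 55 × 6/11 = 30.
Row 2 is 120/110 = 12/11 times row 1, so its entry in column 1 is 66 × 12/11 = 72.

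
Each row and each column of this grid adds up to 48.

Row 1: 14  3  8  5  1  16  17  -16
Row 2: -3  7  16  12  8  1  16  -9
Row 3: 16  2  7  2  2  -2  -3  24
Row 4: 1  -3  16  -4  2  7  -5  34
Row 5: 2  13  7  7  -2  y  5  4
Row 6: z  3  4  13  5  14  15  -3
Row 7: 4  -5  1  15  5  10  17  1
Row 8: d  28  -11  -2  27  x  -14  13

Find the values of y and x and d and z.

Row 5: 2 + 13 + 7 + 7 − 2 + 5 + 4 = 36, so its missing entry is 48 − 36 = 12.
Row 6: 3 + 4 + 13 + 5 + 14 + 15 − 3 = 51, so its missing entry is 48 − 51 = -3.
Column 1: 14 − 3 + 16 + 1 + 2 − 3 + 4 = 31, so its missing entry is 48 − 31 = 17.
Row 8: 17 + 28 − 11 − 2 + 27 − 14 + 13 = 58, so its missing entry is 48 − 58 = -10.

y = 12, x = -10, d = 17, z = -3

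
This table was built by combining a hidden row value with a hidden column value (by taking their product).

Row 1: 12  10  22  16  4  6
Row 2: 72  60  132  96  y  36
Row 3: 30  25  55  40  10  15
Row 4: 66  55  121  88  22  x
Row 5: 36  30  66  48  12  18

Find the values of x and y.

Each row is a constant multiple of every other row — this is a multiplication table with the headers hidden.
Row 4 is 88/16 = 11/2 times row 1, so its entry in column 6 is 6 × 11/2 = 33.
Row 2 is 96/16 = 6/1 times row 1, so its entry in column 5 is 4 × 6/1 = 24.

x = 33, y = 24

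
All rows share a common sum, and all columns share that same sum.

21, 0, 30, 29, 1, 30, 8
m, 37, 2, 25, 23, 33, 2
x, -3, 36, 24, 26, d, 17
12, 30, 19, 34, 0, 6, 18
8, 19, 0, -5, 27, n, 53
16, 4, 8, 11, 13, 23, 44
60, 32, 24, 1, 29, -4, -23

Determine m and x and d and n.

Rows 1 and 4 both sum to 119, so that's the common total.
The known cells in row 2 total 122, leaving 119 − 122 = -3 for the blank.
The known cells in row 5 total 102, leaving 119 − 102 = 17 for the blank.
The known cells in column 6 total 105, leaving 119 − 105 = 14 for the blank.
The known cells in row 3 total 114, leaving 119 − 114 = 5 for the blank.

m = -3, x = 5, d = 14, n = 17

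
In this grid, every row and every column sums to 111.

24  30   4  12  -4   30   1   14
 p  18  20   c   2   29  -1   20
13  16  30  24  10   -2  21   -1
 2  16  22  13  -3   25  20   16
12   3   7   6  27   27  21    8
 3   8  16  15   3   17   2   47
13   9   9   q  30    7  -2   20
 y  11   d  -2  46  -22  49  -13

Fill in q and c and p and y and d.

q = 25, c = 18, p = 5, y = 39, d = 3

Column 3: 4 + 20 + 30 + 22 + 7 + 16 + 9 = 108, so its missing entry is 111 − 108 = 3.
Row 8: 11 + 3 − 2 + 46 − 22 + 49 − 13 = 72, so its missing entry is 111 − 72 = 39.
Column 1: 24 + 13 + 2 + 12 + 3 + 13 + 39 = 106, so its missing entry is 111 − 106 = 5.
Row 7: 13 + 9 + 9 + 30 + 7 − 2 + 20 = 86, so its missing entry is 111 − 86 = 25.
Row 2: 5 + 18 + 20 + 2 + 29 − 1 + 20 = 93, so its missing entry is 111 − 93 = 18.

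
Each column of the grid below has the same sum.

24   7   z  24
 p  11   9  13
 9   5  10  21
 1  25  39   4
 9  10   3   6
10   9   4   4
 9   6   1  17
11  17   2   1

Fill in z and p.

z = 22, p = 17

The complete columns each total 90.
Column 3 is missing 90 − 68 = 22 (since 9 + 10 + 39 + 3 + 4 + 1 + 2 = 68).
Column 1 is missing 90 − 73 = 17 (since 24 + 9 + 1 + 9 + 10 + 9 + 11 = 73).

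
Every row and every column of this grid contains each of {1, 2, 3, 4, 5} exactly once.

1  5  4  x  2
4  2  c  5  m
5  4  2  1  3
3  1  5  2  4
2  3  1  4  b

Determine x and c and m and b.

x = 3, c = 3, m = 1, b = 5

Cell (5,5): row 5 already has {1, 2, 3, 4} → 5.
For row 2, column 3: column 3 already has {1, 2, 4, 5}; that leaves 3.
At (row 1, col 4): row 1 already has {1, 2, 4, 5}, so the value is 3.
Cell (2,5): row 2 already has {2, 3, 4, 5} → 1.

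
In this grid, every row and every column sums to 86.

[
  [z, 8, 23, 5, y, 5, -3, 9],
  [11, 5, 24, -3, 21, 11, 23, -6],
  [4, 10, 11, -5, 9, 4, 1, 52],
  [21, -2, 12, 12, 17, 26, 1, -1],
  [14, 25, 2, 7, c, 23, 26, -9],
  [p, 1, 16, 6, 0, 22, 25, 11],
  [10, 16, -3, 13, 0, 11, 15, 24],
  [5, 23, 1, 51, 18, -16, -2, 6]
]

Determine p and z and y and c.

p = 5, z = 16, y = 23, c = -2

Row 5 has 14 + 25 + 2 + 7 + 23 + 26 − 9 = 88; the blank must be 86 − 88 = -2.
Row 6 has 1 + 16 + 6 + 0 + 22 + 25 + 11 = 81; the blank must be 86 − 81 = 5.
Column 5 has 21 + 9 + 17 − 2 + 0 + 0 + 18 = 63; the blank must be 86 − 63 = 23.
Row 1 has 8 + 23 + 5 + 23 + 5 − 3 + 9 = 70; the blank must be 86 − 70 = 16.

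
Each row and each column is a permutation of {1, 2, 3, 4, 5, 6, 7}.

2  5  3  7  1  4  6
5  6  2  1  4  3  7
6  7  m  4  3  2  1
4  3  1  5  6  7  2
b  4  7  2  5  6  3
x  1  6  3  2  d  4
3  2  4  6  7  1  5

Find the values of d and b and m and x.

d = 5, b = 1, m = 5, x = 7

For row 6, column 6: column 6 already has {1, 2, 3, 4, 6, 7}; that leaves 5.
Cell (5,1): row 5 already has {2, 3, 4, 5, 6, 7} → 1.
At (row 6, col 1): row 6 already has {1, 2, 3, 4, 5, 6}, so the value is 7.
Cell (3,3): row 3 already has {1, 2, 3, 4, 6, 7} → 5.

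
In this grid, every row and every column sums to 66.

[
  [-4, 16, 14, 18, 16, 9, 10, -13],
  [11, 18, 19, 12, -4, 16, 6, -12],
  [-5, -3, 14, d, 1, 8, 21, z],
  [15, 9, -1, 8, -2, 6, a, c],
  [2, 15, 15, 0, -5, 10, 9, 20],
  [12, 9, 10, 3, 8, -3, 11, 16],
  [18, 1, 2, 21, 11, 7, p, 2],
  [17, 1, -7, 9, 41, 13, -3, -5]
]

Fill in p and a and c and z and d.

p = 4, a = 8, c = 23, z = 35, d = -5

The known cells in column 4 total 71, leaving 66 − 71 = -5 for the blank.
The known cells in row 3 total 31, leaving 66 − 31 = 35 for the blank.
The known cells in column 8 total 43, leaving 66 − 43 = 23 for the blank.
The known cells in row 4 total 58, leaving 66 − 58 = 8 for the blank.
The known cells in row 7 total 62, leaving 66 − 62 = 4 for the blank.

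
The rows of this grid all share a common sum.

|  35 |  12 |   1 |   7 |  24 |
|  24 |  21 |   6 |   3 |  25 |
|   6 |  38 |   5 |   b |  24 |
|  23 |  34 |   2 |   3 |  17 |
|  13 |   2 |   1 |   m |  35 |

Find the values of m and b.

m = 28, b = 6

The complete rows each total 79.
Row 5 is missing 79 − 51 = 28 (since 13 + 2 + 1 + 35 = 51).
Row 3 is missing 79 − 73 = 6 (since 6 + 38 + 5 + 24 = 73).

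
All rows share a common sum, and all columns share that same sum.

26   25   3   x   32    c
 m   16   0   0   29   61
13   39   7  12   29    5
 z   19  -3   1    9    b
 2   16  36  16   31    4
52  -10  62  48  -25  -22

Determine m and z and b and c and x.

m = -1, z = 13, b = 66, c = -9, x = 28

Rows 3 and 5 both sum to 105, so that's the common total.
Column 4: 0 + 12 + 1 + 16 + 48 = 77, so its missing entry is 105 − 77 = 28.
Row 1: 26 + 25 + 3 + 28 + 32 = 114, so its missing entry is 105 − 114 = -9.
Row 2: 16 + 0 + 0 + 29 + 61 = 106, so its missing entry is 105 − 106 = -1.
Column 1: 26 − 1 + 13 + 2 + 52 = 92, so its missing entry is 105 − 92 = 13.
Row 4: 13 + 19 − 3 + 1 + 9 = 39, so its missing entry is 105 − 39 = 66.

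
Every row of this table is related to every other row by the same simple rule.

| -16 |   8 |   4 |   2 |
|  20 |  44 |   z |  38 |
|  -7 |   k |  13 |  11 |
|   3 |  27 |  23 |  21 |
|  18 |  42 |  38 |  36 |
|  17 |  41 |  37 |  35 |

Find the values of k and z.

The difference between any two rows is the same in every column — this is an addition table with the headers hidden.
Row 3 minus row 1 is 11 − 2 = 9, so its entry in column 2 is 8 + 9 = 17.
Row 2 minus row 1 is 38 − 2 = 36, so its entry in column 3 is 4 + 36 = 40.

k = 17, z = 40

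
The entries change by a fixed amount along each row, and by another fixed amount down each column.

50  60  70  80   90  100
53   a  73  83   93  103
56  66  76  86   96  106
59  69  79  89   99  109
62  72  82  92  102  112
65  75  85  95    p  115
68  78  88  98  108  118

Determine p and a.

Along each row the entries change by 10 per step; down each column they change by 3.
Row 6: from 65 at column 1, stepping by 10 to column 5 gives 105.
Row 2: from 53 at column 1, stepping by 10 to column 2 gives 63.

p = 105, a = 63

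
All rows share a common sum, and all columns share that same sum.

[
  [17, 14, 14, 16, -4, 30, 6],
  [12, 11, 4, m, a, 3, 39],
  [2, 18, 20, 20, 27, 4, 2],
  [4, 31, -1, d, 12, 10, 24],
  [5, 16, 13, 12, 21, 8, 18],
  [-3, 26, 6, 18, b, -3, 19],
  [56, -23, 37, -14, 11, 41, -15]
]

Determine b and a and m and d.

Rows 1 and 3 both sum to 93, so that's the common total.
The known cells in row 6 total 63, leaving 93 − 63 = 30 for the blank.
The known cells in row 4 total 80, leaving 93 − 80 = 13 for the blank.
The known cells in column 4 total 65, leaving 93 − 65 = 28 for the blank.
The known cells in row 2 total 97, leaving 93 − 97 = -4 for the blank.

b = 30, a = -4, m = 28, d = 13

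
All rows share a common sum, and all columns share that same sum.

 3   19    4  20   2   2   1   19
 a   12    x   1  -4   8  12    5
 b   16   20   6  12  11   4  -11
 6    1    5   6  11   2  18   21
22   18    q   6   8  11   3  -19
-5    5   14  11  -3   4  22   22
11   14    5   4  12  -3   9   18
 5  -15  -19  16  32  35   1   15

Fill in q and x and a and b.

q = 21, x = 20, a = 16, b = 12

Rows 1 and 4 both sum to 70, so that's the common total.
Row 3 has 16 + 20 + 6 + 12 + 11 + 4 − 11 = 58; the blank must be 70 − 58 = 12.
Column 1 has 3 + 12 + 6 + 22 − 5 + 11 + 5 = 54; the blank must be 70 − 54 = 16.
Row 2 has 16 + 12 + 1 − 4 + 8 + 12 + 5 = 50; the blank must be 70 − 50 = 20.
Row 5 has 22 + 18 + 6 + 8 + 11 + 3 − 19 = 49; the blank must be 70 − 49 = 21.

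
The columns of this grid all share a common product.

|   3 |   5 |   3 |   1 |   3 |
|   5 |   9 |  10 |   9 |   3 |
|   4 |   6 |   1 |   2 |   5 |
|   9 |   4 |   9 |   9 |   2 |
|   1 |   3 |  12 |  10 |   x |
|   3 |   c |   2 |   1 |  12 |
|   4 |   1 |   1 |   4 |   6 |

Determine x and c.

x = 1, c = 2

Columns 1 and 3 each multiply to 6480, so every column has product 6480.
Column 5: 3×3×5×2×12×6 = 6480, so the missing entry is 6480 ÷ 6480 = 1.
Column 2: 5×9×6×4×3×1 = 3240, so the missing entry is 6480 ÷ 3240 = 2.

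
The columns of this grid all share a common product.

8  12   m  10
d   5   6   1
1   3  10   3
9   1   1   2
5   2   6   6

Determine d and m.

d = 1, m = 1

Columns 2 and 4 each multiply to 360, so every column has product 360.
Column 1: 8×1×9×5 = 360, so the missing entry is 360 ÷ 360 = 1.
Column 3: 6×10×1×6 = 360, so the missing entry is 360 ÷ 360 = 1.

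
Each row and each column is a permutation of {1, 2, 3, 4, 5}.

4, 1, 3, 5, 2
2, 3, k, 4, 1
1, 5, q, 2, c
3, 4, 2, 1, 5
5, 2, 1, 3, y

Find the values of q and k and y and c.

q = 4, k = 5, y = 4, c = 3

For row 5, column 5: row 5 already has {1, 2, 3, 5}; that leaves 4.
At (row 3, col 5): column 5 already has {1, 2, 4, 5}, so the value is 3.
For row 2, column 3: row 2 already has {1, 2, 3, 4}; that leaves 5.
Cell (3,3): row 3 already has {1, 2, 3, 5} → 4.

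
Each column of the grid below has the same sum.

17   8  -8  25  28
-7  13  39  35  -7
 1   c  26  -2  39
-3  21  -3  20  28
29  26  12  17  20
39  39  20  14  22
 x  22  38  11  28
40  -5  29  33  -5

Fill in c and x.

Columns 3 and 5 both add up to 153, so every column sums to 153.
Column 2: 8 + 13 + 21 + 26 + 39 + 22 − 5 = 124, so the missing entry is 153 − 124 = 29.
Column 1: 17 − 7 + 1 − 3 + 29 + 39 + 40 = 116, so the missing entry is 153 − 116 = 37.

c = 29, x = 37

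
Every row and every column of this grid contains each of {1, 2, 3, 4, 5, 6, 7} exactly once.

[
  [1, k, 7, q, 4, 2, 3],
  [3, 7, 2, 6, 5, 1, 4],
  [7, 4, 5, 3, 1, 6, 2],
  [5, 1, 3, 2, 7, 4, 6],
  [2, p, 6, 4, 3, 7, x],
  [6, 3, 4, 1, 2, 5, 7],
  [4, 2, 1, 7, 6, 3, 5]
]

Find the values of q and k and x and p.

For row 1, column 4: column 4 already has {1, 2, 3, 4, 6, 7}; that leaves 5.
Cell (1,2): row 1 already has {1, 2, 3, 4, 5, 7} → 6.
At (row 5, col 2): column 2 already has {1, 2, 3, 4, 6, 7}, so the value is 5.
Cell (5,7): row 5 already has {2, 3, 4, 5, 6, 7} → 1.

q = 5, k = 6, x = 1, p = 5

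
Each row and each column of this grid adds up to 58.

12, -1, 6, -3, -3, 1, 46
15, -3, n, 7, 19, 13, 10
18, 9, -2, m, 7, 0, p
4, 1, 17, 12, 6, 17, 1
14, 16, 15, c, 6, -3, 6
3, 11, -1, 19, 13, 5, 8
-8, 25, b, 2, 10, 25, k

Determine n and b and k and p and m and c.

The known cells in row 2 total 61, leaving 58 − 61 = -3 for the blank.
The known cells in column 3 total 32, leaving 58 − 32 = 26 for the blank.
The known cells in row 5 total 54, leaving 58 − 54 = 4 for the blank.
The known cells in column 4 total 41, leaving 58 − 41 = 17 for the blank.
The known cells in row 3 total 49, leaving 58 − 49 = 9 for the blank.
The known cells in row 7 total 80, leaving 58 − 80 = -22 for the blank.

n = -3, b = 26, k = -22, p = 9, m = 17, c = 4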